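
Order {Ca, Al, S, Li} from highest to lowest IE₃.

Li > Ca > S > Al

Consider each +2 ion: Ca²⁺ is the bare [Ar] core; Al²⁺ still has 1 valence electron; S²⁺ still has 4 valence electrons; Li²⁺ is already 1 electron into the core.
Breaking into a closed-shell core is much more expensive than removing a leftover valence electron — Ca and Li have the largest IE_3 here.
Valence configurations: Al²⁺ [Ne]3s¹, S²⁺ [Ne]3s²3p².
Approximate IE_3 values (kJ/mol): Ca 4912, Al 2745, S 3357, Li 11815.
Overall IE_3 order: Al < S < Ca < Li.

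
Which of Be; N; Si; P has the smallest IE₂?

Consider each +1 ion: Be⁺ still has 1 valence electron; N⁺ still has 4 valence electrons; Si⁺ still has 3 valence electrons; P⁺ still has 4 valence electrons.
All are still removing valence electrons, so compare the +1 ions as you would atoms: IE_2 generally rises across a period (higher Z_eff) and falls down a group (larger shell), subject to the usual subshell exceptions.
Valence configurations: Be⁺ [He]2s¹, N⁺ [He]2s²2p², Si⁺ [Ne]3s²3p¹, P⁺ [Ne]3s²3p².
Approximate IE_2 values (kJ/mol): Be 1757, N 2856, Si 1577, P 1907.
Hence IE_2: Si < Be < P < N.

Si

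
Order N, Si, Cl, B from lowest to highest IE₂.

Si < Cl < B < N

After 1 electron has been removed, what remains? N⁺ still has 4 valence electrons; Si⁺ still has 3 valence electrons; Cl⁺ still has 6 valence electrons; B⁺ still has 2 valence electrons.
All are still removing valence electrons, so compare the +1 ions as you would atoms: IE_2 generally rises across a period (higher Z_eff) and falls down a group (larger shell), subject to the usual subshell exceptions.
Valence configurations: N⁺ [He]2s²2p², Si⁺ [Ne]3s²3p¹, Cl⁺ [Ne]3s²3p⁴, B⁺ [He]2s².
Approximate IE_2 values (kJ/mol): N 2856, Si 1577, Cl 2298, B 2427.
Putting it together, IE_2: Si < Cl < B < N.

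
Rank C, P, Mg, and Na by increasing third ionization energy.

The third ionization energy removes an electron from the +2 ion. For each element: C²⁺ still has 2 valence electrons; P²⁺ still has 3 valence electrons; Mg²⁺ is the bare [Ne] core; Na²⁺ is already 1 electron into the core.
Pulling an electron out of a noble-gas core costs far more than removing a remaining valence electron, so Na and Mg sit at the high end of IE_3.
Valence configurations: C²⁺ [He]2s², P²⁺ [Ne]3s²3p¹.
Tabulated IE_3 (kJ/mol): C 4620, P 2914, Mg 7733, Na 6910.
Overall IE_3 order: P < C < Na < Mg.

P < C < Na < Mg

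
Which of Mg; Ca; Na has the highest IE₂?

Consider each +1 ion: Mg⁺ still has 1 valence electron; Ca⁺ still has 1 valence electron; Na⁺ is the bare [Ne] core.
Pulling an electron out of a noble-gas core costs far more than removing a remaining valence electron, so Na sits at the high end of IE_2.
Valence configurations: Mg⁺ [Ne]3s¹, Ca⁺ [Ar]4s¹.
Tabulated IE_2 (kJ/mol): Mg 1451, Ca 1145, Na 4562.
Hence IE_2: Ca < Mg < Na.

Na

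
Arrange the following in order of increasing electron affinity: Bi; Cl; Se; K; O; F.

O is in period 2, group 16; F is in period 2, group 17; Cl is in period 3, group 17; K is in period 4, group 1; Se is in period 4, group 16; Bi is in period 6, group 15.
EA tends to increase across a period and decrease down a group, though the pattern is less regular than for IE or radius.
Here both period and group differ, so the two effects have to be weighed against each other.
Bi > K: the two effects oppose for this pair; the across-period effect wins (91 vs 48 kJ/mol).
O > Bi: relative to Bi, both the across-period and down-group shifts push O's electron affinity up.
Se > O: this pair runs against the simple trend — see the exception note.
F > Se: both effects reinforce here, so F is clearly the higher of the two.
Cl > F: this pair runs against the simple trend — see the exception note.
Note the exception: Se has a higher electron affinity than O, contrary to the simple trend — O's compact 2p subshell gives strong electron–electron repulsion on the added electron.
Note the exception: Cl has a higher electron affinity than F, contrary to the simple trend — F's small 2p subshell makes the incoming electron feel strong e⁻–e⁻ repulsion, so Cl actually releases more energy on gaining an electron.
For reference (kJ/mol): O 141, F 328, Cl 349, K 48, Se 195, Bi 91.
So from lowest to highest: K < Bi < O < Se < F < Cl.

K < Bi < O < Se < F < Cl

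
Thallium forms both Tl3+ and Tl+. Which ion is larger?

Tl+

Both ions have Z = 81 protons, but Tl3+ has lost more electrons, so its remaining electrons feel a larger effective nuclear charge per electron and are pulled in more tightly.
Higher positive charge → smaller ion, so Tl+ > Tl3+.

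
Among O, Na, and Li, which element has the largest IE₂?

Consider each +1 ion: O⁺ still has 5 valence electrons; Na⁺ is the bare [Ne] core; Li⁺ is the bare [He] core.
Core electrons are held far more tightly than valence electrons, so Na and Li top the IE_2 order.
The numbers (kJ/mol): O 3388, Na 4562, Li 7298.
Putting it together, IE_2: O < Na < Li.

Li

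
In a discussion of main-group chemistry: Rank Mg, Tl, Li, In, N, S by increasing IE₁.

Li < In < Tl < Mg < S < N

Li is in period 2, group 1; N is in period 2, group 15; Mg is in period 3, group 2; S is in period 3, group 16; In is in period 5, group 13; Tl is in period 6, group 13.
Across a period the outer electron is held more tightly (higher IE₁); down a group it sits in a higher shell, more shielded, and comes off more easily.
These span different periods and groups, so the two trends combine.
In > Li: period and group pull opposite ways; the across-period shift dominates (558 vs 520 kJ/mol).
Tl > In: this pair runs against the simple trend — see the exception note.
Mg > Tl: period and group pull opposite ways; the down-group shift dominates (738 vs 589 kJ/mol).
S > Mg: both are in period 3; the period trend gives S the larger value.
N > S: period and group pull opposite ways; the down-group shift dominates (1402 vs 1000 kJ/mol).
Note the exception: Tl has a higher first ionization energy than In, contrary to the simple trend — relativistic 6s stabilisation and poor 4f/5d shielding distort the trend for the heavy p-block elements.
Approximate values (kJ/mol): Li 520, N 1402, Mg 738, S 1000, In 558, Tl 589.
So from lowest to highest: Li < In < Tl < Mg < S < N.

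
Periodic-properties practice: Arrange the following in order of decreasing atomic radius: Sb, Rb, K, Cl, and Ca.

Rb, K, Ca, Sb, Cl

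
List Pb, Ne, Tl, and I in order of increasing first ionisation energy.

Tl < Pb < I < Ne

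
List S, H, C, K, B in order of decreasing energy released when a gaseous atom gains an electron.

H is in period 1, group 1; B is in period 2, group 13; C is in period 2, group 14; S is in period 3, group 16; K is in period 4, group 1.
Electron affinity generally becomes more exothermic across a period toward the halogens and less exothermic down a group.
Here both period and group differ, so the two effects have to be weighed against each other.
K > B: this pair runs against the simple trend — see the exception note.
H > K: they share group 1; the group trend gives H the larger value.
C > H: the two effects oppose for this pair; the across-period effect wins (122 vs 73 kJ/mol).
S > C: the two effects oppose for this pair; the across-period effect wins (200 vs 122 kJ/mol).
Note the exception: K has a higher electron affinity than B, contrary to the simple trend — B's ns²np¹ configuration gives only a small electron affinity — the sparsely filled np subshell binds an added electron weakly.
Tabulated electron affinity (kJ/mol): H 73, B 27, C 122, S 200, K 48.
So from highest to lowest: S > C > H > K > B.

S, C, H, K, B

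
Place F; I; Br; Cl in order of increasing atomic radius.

F, Cl, Br, I

F is in period 2, group 17; Cl is in period 3, group 17; Br is in period 4, group 17; I is in period 5, group 17.
Across a period the added protons contract the valence shell; down a group each new principal shell makes the atom larger.
All are in group 17, so atomic radius increases down the group.
So from smallest to largest: F < Cl < Br < I.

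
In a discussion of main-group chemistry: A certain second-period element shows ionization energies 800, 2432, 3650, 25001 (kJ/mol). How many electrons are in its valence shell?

3

Look for the largest jump between consecutive ionization energies: IE4/IE3 ≈ 6.8, far larger than any earlier ratio.
That jump marks the point where a core electron is being removed. So the atom has 3 valence electrons.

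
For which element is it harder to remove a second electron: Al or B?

B

The second ionization energy removes an electron from the +1 ion. For each element: Al⁺ still has 2 valence electrons; B⁺ still has 2 valence electrons.
All are still removing valence electrons, so compare the +1 ions as you would atoms: IE_2 generally rises across a period (higher Z_eff) and falls down a group (larger shell), subject to the usual subshell exceptions.
Valence configurations: Al⁺ [Ne]3s², B⁺ [He]2s².
The numbers (kJ/mol): Al 1817, B 2427.
Putting it together, IE_2: Al < B.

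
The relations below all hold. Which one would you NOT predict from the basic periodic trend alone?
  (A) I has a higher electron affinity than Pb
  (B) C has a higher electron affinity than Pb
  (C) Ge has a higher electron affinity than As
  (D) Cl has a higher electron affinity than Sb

(C)

The general trend: electron affinity increases across a period and decreases down a group.
(A) I (period 5, group 17) vs Pb (period 6, group 14): the stated order agrees with the simple trend.
(B) C (period 2, group 14) vs Pb (period 6, group 14): the stated order agrees with the simple trend.
(C) Ge (period 4, group 14) vs As (period 4, group 15): the stated order contradicts the simple trend.
(D) Cl (period 3, group 17) vs Sb (period 5, group 15): the stated order agrees with the simple trend.
The exception is (C): adding an electron to As's half-filled 4p³ is unfavourable, so Ge (4p²) has the more exothermic EA.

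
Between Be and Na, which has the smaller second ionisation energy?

IE_2 is the cost of taking one more electron from the +1 cation: Be⁺ still has 1 valence electron; Na⁺ is the bare [Ne] core.
Breaking into a closed-shell core is much more expensive than removing a leftover valence electron — Na has the largest IE_2 here.
Tabulated IE_2 (kJ/mol): Be 1757, Na 4562.
Hence IE_2: Be < Na.

Be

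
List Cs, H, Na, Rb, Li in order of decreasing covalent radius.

H is in period 1, group 1; Li is in period 2, group 1; Na is in period 3, group 1; Rb is in period 5, group 1; Cs is in period 6, group 1.
Radius decreases left→right (rising Z_eff, same n) and increases top→bottom (higher n).
All are in group 1, so atomic radius increases down the group.
So from largest to smallest: Cs > Rb > Na > Li > H.

Cs > Rb > Na > Li > H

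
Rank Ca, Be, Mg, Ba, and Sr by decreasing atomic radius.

Atomic radius shrinks across a period as nuclear charge pulls the same shell inward, and grows down a group as new shells are added.
All are in group 2, so atomic radius increases down the group.
So from largest to smallest: Ba > Sr > Ca > Mg > Be.

Ba, Sr, Ca, Mg, Be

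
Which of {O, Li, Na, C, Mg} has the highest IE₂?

Li

After 1 electron has been removed, what remains? O⁺ still has 5 valence electrons; Li⁺ is the bare [He] core; Na⁺ is the bare [Ne] core; C⁺ still has 3 valence electrons; Mg⁺ still has 1 valence electron.
Pulling an electron out of a noble-gas core costs far more than removing a remaining valence electron, so Na and Li sit at the high end of IE_2.
Valence configurations: O⁺ [He]2s²2p³, C⁺ [He]2s²2p¹, Mg⁺ [Ne]3s¹.
Tabulated IE_2 (kJ/mol): O 3388, Li 7298, Na 4562, C 2353, Mg 1451.
Putting it together, IE_2: Mg < C < O < Na < Li.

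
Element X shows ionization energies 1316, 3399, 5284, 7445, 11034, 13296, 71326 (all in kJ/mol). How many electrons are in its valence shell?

Look for the largest jump between consecutive ionization energies: IE7/IE6 ≈ 5.4, far larger than any earlier ratio.
That jump marks the point where a core electron is being removed. So the atom has 6 valence electrons.

6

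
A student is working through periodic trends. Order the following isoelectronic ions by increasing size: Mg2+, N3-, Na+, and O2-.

Mg2+, Na+, O2-, N3-

All of these have 10 electrons, so size is governed by nuclear charge alone: the more protons, the stronger the pull on the same electron cloud, and the smaller the ion.
Nuclear charges: Mg2+ (Z=12), Na+ (Z=11), O2- (Z=8), N3- (Z=7).
Smallest to largest: Mg2+ < Na+ < O2- < N3-.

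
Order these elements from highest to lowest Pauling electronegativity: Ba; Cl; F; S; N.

F > Cl > N > S > Ba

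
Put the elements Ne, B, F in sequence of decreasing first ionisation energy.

B is in period 2, group 13; F is in period 2, group 17; Ne is in period 2, group 18.
Removing the outermost electron gets harder across a period and easier down a group.
All lie in period 2, so first ionization energy increases left to right.
So from highest to lowest: Ne > F > B.

Ne > F > B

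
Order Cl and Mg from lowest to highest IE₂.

Mg < Cl

Consider each +1 ion: Cl⁺ still has 6 valence electrons; Mg⁺ still has 1 valence electron.
All are still removing valence electrons, so compare the +1 ions as you would atoms: IE_2 generally rises across a period (higher Z_eff) and falls down a group (larger shell), subject to the usual subshell exceptions.
Valence configurations: Cl⁺ [Ne]3s²3p⁴, Mg⁺ [Ne]3s¹.
Approximate IE_2 values (kJ/mol): Cl 2298, Mg 1451.
Hence IE_2: Mg < Cl.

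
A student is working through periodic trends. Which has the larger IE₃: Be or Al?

Be

The third ionization energy removes an electron from the +2 ion. For each element: Be²⁺ is the bare [He] core; Al²⁺ still has 1 valence electron.
Breaking into a closed-shell core is much more expensive than removing a leftover valence electron — Be has the largest IE_3 here.
Tabulated IE_3 (kJ/mol): Be 14849, Al 2745.
Hence IE_3: Al < Be.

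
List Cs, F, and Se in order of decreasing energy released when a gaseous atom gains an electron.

F is in period 2, group 17; Se is in period 4, group 16; Cs is in period 6, group 1.
Atoms with high Z_eff and room in the valence shell (especially the halogens) have the most exothermic electron affinities.
Neither a single period nor a single group — weigh both effects.
Se > Cs: both effects reinforce here, so Se is clearly the higher of the two.
F > Se: relative to Se, both the across-period and down-group shifts push F's electron affinity up.
For reference (kJ/mol): F 328, Se 195, Cs 46.
So from highest to lowest: F > Se > Cs.

F > Se > Cs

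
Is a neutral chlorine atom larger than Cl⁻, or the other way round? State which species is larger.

Cl⁻

Forming Cl⁻ adds 1 electron to Cl. More electron–electron repulsion in the same shell, with unchanged nuclear charge, lets the cloud expand.
An anion is larger than its parent atom: Cl⁻ > Cl.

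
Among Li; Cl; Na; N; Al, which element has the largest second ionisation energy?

Li

IE_2 is the cost of taking one more electron from the +1 cation: Li⁺ is the bare [He] core; Cl⁺ still has 6 valence electrons; Na⁺ is the bare [Ne] core; N⁺ still has 4 valence electrons; Al⁺ still has 2 valence electrons.
Core electrons are held far more tightly than valence electrons, so Na and Li top the IE_2 order.
Valence configurations: Cl⁺ [Ne]3s²3p⁴, N⁺ [He]2s²2p², Al⁺ [Ne]3s².
Approximate IE_2 values (kJ/mol): Li 7298, Cl 2298, Na 4562, N 2856, Al 1817.
Hence IE_2: Al < Cl < N < Na < Li.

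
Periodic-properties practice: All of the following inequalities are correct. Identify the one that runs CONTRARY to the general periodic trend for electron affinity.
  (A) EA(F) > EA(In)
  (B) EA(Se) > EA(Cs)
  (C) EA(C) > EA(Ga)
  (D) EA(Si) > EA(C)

(D)

The general trend: electron affinity increases across a period and decreases down a group.
(A) F (period 2, group 17) vs In (period 5, group 13): the stated order agrees with the simple trend.
(B) Se (period 4, group 16) vs Cs (period 6, group 1): the stated order agrees with the simple trend.
(C) C (period 2, group 14) vs Ga (period 4, group 13): the stated order agrees with the simple trend.
(D) Si (period 3, group 14) vs C (period 2, group 14): the stated order contradicts the simple trend.
The exception is (D): Si's larger, more diffuse 3p orbitals accept an added electron slightly more readily than C's compact 2p.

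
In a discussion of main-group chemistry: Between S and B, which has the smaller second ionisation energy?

S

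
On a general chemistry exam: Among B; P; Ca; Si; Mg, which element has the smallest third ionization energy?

Consider each +2 ion: B²⁺ still has 1 valence electron; P²⁺ still has 3 valence electrons; Ca²⁺ is the bare [Ar] core; Si²⁺ still has 2 valence electrons; Mg²⁺ is the bare [Ne] core.
Pulling an electron out of a noble-gas core costs far more than removing a remaining valence electron, so Ca and Mg sit at the high end of IE_3.
Valence configurations: B²⁺ [He]2s¹, P²⁺ [Ne]3s²3p¹, Si²⁺ [Ne]3s².
P²⁺ loses a lone 3p electron whereas Si²⁺ must break into a filled 3s² pair, so IE_3(Si) > IE_3(P) even though P has the higher nuclear charge.
The numbers (kJ/mol): B 3660, P 2914, Ca 4912, Si 3232, Mg 7733.
Hence IE_3: P < Si < B < Ca < Mg.

P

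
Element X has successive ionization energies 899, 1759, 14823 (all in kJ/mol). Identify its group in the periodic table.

Look for the largest jump between consecutive ionization energies: IE3/IE2 ≈ 8.4, far larger than any earlier ratio.
That jump marks the point where a core electron is being removed. So the atom has 2 valence electrons.
A main-group element with 2 valence electrons is in group 2.

Group 2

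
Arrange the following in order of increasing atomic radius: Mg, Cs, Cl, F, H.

H, F, Cl, Mg, Cs

Moving right in a period, electrons are added to the same shell under a stronger nuclear pull, so atoms get smaller; moving down, a new shell is opened and atoms get larger.
These span different periods and groups, so the two trends combine.
F > H: period and group pull opposite ways; the down-group shift dominates (64 vs 32 pm).
Cl > F: they share group 17; the group trend gives Cl the larger value.
Mg > Cl: both are in period 3; the period trend gives Mg the larger value.
Cs > Mg: relative to Mg, both the across-period and down-group shifts push Cs's atomic radius up.
For reference (pm): H 32, F 64, Mg 139, Cl 99, Cs 232.
So from smallest to largest: H < F < Cl < Mg < Cs.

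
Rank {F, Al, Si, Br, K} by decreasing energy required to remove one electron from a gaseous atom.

F > Br > Si > Al > K

First ionization energy rises across a period (greater Z_eff holds electrons more tightly) and falls down a group (valence electrons are farther from the nucleus).
Here both period and group differ, so the two effects have to be weighed against each other.
Al > K: both effects reinforce here, so Al is clearly the higher of the two.
Si > Al: Si lies to the right of Al in period 3, so the across-period effect alone puts Si higher.
Br > Si: period and group pull opposite ways; the across-period shift dominates (1140 vs 786 kJ/mol).
F > Br: F sits above Br in group 17, so the down-group effect alone puts F higher.
Tabulated first ionization energy (kJ/mol): F 1681, Al 578, Si 786, K 419, Br 1140.
So from highest to lowest: F > Br > Si > Al > K.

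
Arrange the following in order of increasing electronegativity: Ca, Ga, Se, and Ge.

Ca < Ga < Ge < Se

Atoms toward the upper right of the periodic table pull bonding electrons most strongly.
All lie in period 4, so electronegativity increases left to right.
So from lowest to highest: Ca < Ga < Ge < Se.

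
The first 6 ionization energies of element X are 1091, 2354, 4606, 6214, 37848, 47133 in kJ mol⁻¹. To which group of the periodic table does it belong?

Group 14

Look for the largest jump between consecutive ionization energies: IE5/IE4 ≈ 6.1, far larger than any earlier ratio.
That jump marks the point where a core electron is being removed. So the atom has 4 valence electrons.
A main-group element with 4 valence electrons is in group 14.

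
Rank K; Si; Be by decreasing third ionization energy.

Consider each +2 ion: K²⁺ is already 1 electron into the core; Si²⁺ still has 2 valence electrons; Be²⁺ is the bare [He] core.
Core electrons are held far more tightly than valence electrons, so K and Be top the IE_3 order.
Tabulated IE_3 (kJ/mol): K 4420, Si 3232, Be 14849.
Hence IE_3: Si < K < Be.

Be > K > Si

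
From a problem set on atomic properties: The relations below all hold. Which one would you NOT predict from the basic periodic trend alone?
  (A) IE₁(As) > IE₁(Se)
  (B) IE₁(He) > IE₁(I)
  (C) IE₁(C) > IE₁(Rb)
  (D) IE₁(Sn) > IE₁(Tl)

The general trend: first ionization energy increases across a period and decreases down a group.
(A) As (period 4, group 15) vs Se (period 4, group 16): the stated order contradicts the simple trend.
(B) He (period 1, group 18) vs I (period 5, group 17): the stated order agrees with the simple trend.
(C) C (period 2, group 14) vs Rb (period 5, group 1): the stated order agrees with the simple trend.
(D) Sn (period 5, group 14) vs Tl (period 6, group 13): the stated order agrees with the simple trend.
The exception is (A): Se (4p⁴) ionizes more easily than half-filled As (4p³).

(A)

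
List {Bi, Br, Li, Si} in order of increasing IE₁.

Li is in period 2, group 1; Si is in period 3, group 14; Br is in period 4, group 17; Bi is in period 6, group 15.
Across a period the outer electron is held more tightly (higher IE₁); down a group it sits in a higher shell, more shielded, and comes off more easily.
These span different periods and groups, so the two trends combine.
Bi > Li: period and group pull opposite ways; the across-period shift dominates (703 vs 520 kJ/mol).
Si > Bi: the two effects oppose for this pair; the down-group effect wins (786 vs 703 kJ/mol).
Br > Si: the two effects oppose for this pair; the across-period effect wins (1140 vs 786 kJ/mol).
Approximate values (kJ/mol): Li 520, Si 786, Br 1140, Bi 703.
So from lowest to highest: Li < Bi < Si < Br.

Li < Bi < Si < Br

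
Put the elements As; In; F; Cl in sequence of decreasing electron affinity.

EA tends to increase across a period and decrease down a group, though the pattern is less regular than for IE or radius.
Neither a single period nor a single group — weigh both effects.
As > In: both effects reinforce here, so As is clearly the higher of the two.
F > As: relative to As, both the across-period and down-group shifts push F's electron affinity up.
Cl > F: this pair runs against the simple trend — see the exception note.
Note the exception: Cl has a higher electron affinity than F, contrary to the simple trend — F's small 2p subshell makes the incoming electron feel strong e⁻–e⁻ repulsion, so Cl actually releases more energy on gaining an electron.
For reference (kJ/mol): F 328, Cl 349, As 78, In 29.
So from highest to lowest: Cl > F > As > In.

Cl, F, As, In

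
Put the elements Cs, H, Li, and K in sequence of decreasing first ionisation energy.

H > Li > K > Cs

H is in period 1, group 1; Li is in period 2, group 1; K is in period 4, group 1; Cs is in period 6, group 1.
Removing the outermost electron gets harder across a period and easier down a group.
All are in group 1, so first ionization energy increases up the group.
So from highest to lowest: H > Li > K > Cs.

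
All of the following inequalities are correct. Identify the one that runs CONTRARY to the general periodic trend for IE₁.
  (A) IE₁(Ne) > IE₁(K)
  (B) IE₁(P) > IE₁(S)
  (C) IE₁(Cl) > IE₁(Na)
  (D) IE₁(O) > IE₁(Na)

The general trend: IE₁ increases across a period and decreases down a group.
(A) Ne (period 2, group 18) vs K (period 4, group 1): the stated order agrees with the simple trend.
(B) P (period 3, group 15) vs S (period 3, group 16): the stated order contradicts the simple trend.
(C) Cl (period 3, group 17) vs Na (period 3, group 1): the stated order agrees with the simple trend.
(D) O (period 2, group 16) vs Na (period 3, group 1): the stated order agrees with the simple trend.
The exception is (B): S (3p⁴) ionizes more easily than half-filled P (3p³) because the paired 3p electron in S is pushed out by e⁻–e⁻ repulsion.

(B)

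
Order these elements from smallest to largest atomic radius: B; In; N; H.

H < N < B < In

H is in period 1, group 1; B is in period 2, group 13; N is in period 2, group 15; In is in period 5, group 13.
Atomic radius shrinks across a period as nuclear charge pulls the same shell inward, and grows down a group as new shells are added.
These span different periods and groups, so the two trends combine.
N > H: the two effects oppose for this pair; the down-group effect wins (71 vs 32 pm).
B > N: both are in period 2; the period trend gives B the larger value.
In > B: In sits below B in group 13, so the down-group effect alone puts In larger.
Approximate values (pm): H 32, B 85, N 71, In 142.
So from smallest to largest: H < N < B < In.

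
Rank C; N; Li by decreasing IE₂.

Li > N > C

The second ionization energy removes an electron from the +1 ion. For each element: C⁺ still has 3 valence electrons; N⁺ still has 4 valence electrons; Li⁺ is the bare [He] core.
Breaking into a closed-shell core is much more expensive than removing a leftover valence electron — Li has the largest IE_2 here.
Valence configurations: C⁺ [He]2s²2p¹, N⁺ [He]2s²2p².
Approximate IE_2 values (kJ/mol): C 2353, N 2856, Li 7298.
Hence IE_2: C < N < Li.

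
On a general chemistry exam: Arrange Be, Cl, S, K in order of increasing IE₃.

S < Cl < K < Be

IE_3 is the cost of taking one more electron from the +2 cation: Be²⁺ is the bare [He] core; Cl²⁺ still has 5 valence electrons; S²⁺ still has 4 valence electrons; K²⁺ is already 1 electron into the core.
Pulling an electron out of a noble-gas core costs far more than removing a remaining valence electron, so K and Be sit at the high end of IE_3.
Valence configurations: Cl²⁺ [Ne]3s²3p³, S²⁺ [Ne]3s²3p².
Tabulated IE_3 (kJ/mol): Be 14849, Cl 3822, S 3357, K 4420.
Overall IE_3 order: S < Cl < K < Be.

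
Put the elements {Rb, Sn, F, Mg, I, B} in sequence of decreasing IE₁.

IE₁ increases left→right with effective nuclear charge and decreases top→bottom as the valence shell moves farther out.
These span different periods and groups, so the two trends combine.
Sn > Rb: both are in period 5; the period trend gives Sn the larger value.
Mg > Sn: period and group pull opposite ways; the down-group shift dominates (738 vs 709 kJ/mol).
B > Mg: both effects reinforce here, so B is clearly the higher of the two.
I > B: period and group pull opposite ways; the across-period shift dominates (1008 vs 801 kJ/mol).
F > I: F sits above I in group 17, so the down-group effect alone puts F higher.
Tabulated first ionization energy (kJ/mol): B 801, F 1681, Mg 738, Rb 403, Sn 709, I 1008.
So from highest to lowest: F > I > B > Mg > Sn > Rb.

F > I > B > Mg > Sn > Rb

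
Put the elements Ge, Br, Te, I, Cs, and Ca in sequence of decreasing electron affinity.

Br > I > Te > Ge > Cs > Ca

Ca is in period 4, group 2; Ge is in period 4, group 14; Br is in period 4, group 17; Te is in period 5, group 16; I is in period 5, group 17; Cs is in period 6, group 1.
EA tends to increase across a period and decrease down a group, though the pattern is less regular than for IE or radius.
Here both period and group differ, so the two effects have to be weighed against each other.
Cs > Ca: this pair runs against the simple trend — see the exception note.
Ge > Cs: relative to Cs, both the across-period and down-group shifts push Ge's electron affinity up.
Te > Ge: period and group pull opposite ways; the across-period shift dominates (190 vs 119 kJ/mol).
I > Te: I lies to the right of Te in period 5, so the across-period effect alone puts I higher.
Br > I: they share group 17; the group trend gives Br the larger value.
Note the exception: Cs has a higher electron affinity than Ca, contrary to the simple trend — adding an electron to Ca (ns²) has to open a new, higher-energy np subshell, which is unfavourable.
Approximate values (kJ/mol): Ca 2, Ge 119, Br 325, Te 190, I 295, Cs 46.
So from highest to lowest: Br > I > Te > Ge > Cs > Ca.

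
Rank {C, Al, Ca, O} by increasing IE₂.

Ca < Al < C < O

The second ionization energy removes an electron from the +1 ion. For each element: C⁺ still has 3 valence electrons; Al⁺ still has 2 valence electrons; Ca⁺ still has 1 valence electron; O⁺ still has 5 valence electrons.
All are still removing valence electrons, so compare the +1 ions as you would atoms: IE_2 generally rises across a period (higher Z_eff) and falls down a group (larger shell), subject to the usual subshell exceptions.
Valence configurations: C⁺ [He]2s²2p¹, Al⁺ [Ne]3s², Ca⁺ [Ar]4s¹, O⁺ [He]2s²2p³.
The numbers (kJ/mol): C 2353, Al 1817, Ca 1145, O 3388.
Overall IE_2 order: Ca < Al < C < O.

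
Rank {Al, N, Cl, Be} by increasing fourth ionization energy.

Cl, N, Al, Be

The fourth ionization energy removes an electron from the +3 ion. For each element: Al³⁺ is the bare [Ne] core; N³⁺ still has 2 valence electrons; Cl³⁺ still has 4 valence electrons; Be³⁺ is already 1 electron into the core.
Core electrons are held far more tightly than valence electrons, so Al and Be top the IE_4 order.
Valence configurations: N³⁺ [He]2s², Cl³⁺ [Ne]3s²3p².
Tabulated IE_4 (kJ/mol): Al 11577, N 7475, Cl 5159, Be 21007.
Putting it together, IE_4: Cl < N < Al < Be.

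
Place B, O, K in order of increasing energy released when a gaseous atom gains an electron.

B < K < O

B is in period 2, group 13; O is in period 2, group 16; K is in period 4, group 1.
EA tends to increase across a period and decrease down a group, though the pattern is less regular than for IE or radius.
Here both period and group differ, so the two effects have to be weighed against each other.
K > B: this pair runs against the simple trend — see the exception note.
O > K: relative to K, both the across-period and down-group shifts push O's electron affinity up.
Note the exception: K has a higher electron affinity than B, contrary to the simple trend — B's ns²np¹ configuration gives only a small electron affinity — the sparsely filled np subshell binds an added electron weakly.
Approximate values (kJ/mol): B 27, O 141, K 48.
So from lowest to highest: B < K < O.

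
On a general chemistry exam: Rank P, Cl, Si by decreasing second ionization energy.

Cl > P > Si

After 1 electron has been removed, what remains? P⁺ still has 4 valence electrons; Cl⁺ still has 6 valence electrons; Si⁺ still has 3 valence electrons.
All are still removing valence electrons, so compare the +1 ions as you would atoms: IE_2 generally rises across a period (higher Z_eff) and falls down a group (larger shell), subject to the usual subshell exceptions.
Valence configurations: P⁺ [Ne]3s²3p², Cl⁺ [Ne]3s²3p⁴, Si⁺ [Ne]3s²3p¹.
Tabulated IE_2 (kJ/mol): P 1907, Cl 2298, Si 1577.
Hence IE_2: Si < P < Cl.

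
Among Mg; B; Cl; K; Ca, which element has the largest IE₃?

Consider each +2 ion: Mg²⁺ is the bare [Ne] core; B²⁺ still has 1 valence electron; Cl²⁺ still has 5 valence electrons; K²⁺ is already 1 electron into the core; Ca²⁺ is the bare [Ar] core.
Breaking into a closed-shell core is much more expensive than removing a leftover valence electron — K, Ca and Mg have the largest IE_3 here.
Valence configurations: B²⁺ [He]2s¹, Cl²⁺ [Ne]3s²3p³.
Tabulated IE_3 (kJ/mol): Mg 7733, B 3660, Cl 3822, K 4420, Ca 4912.
So the third ionization energies run B < Cl < K < Ca < Mg.

Mg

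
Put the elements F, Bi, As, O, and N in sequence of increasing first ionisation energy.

Bi < As < O < N < F

First ionization energy rises across a period (greater Z_eff holds electrons more tightly) and falls down a group (valence electrons are farther from the nucleus).
Neither a single period nor a single group — weigh both effects.
As > Bi: they share group 15; the group trend gives As the larger value.
O > As: relative to As, both the across-period and down-group shifts push O's first ionization energy up.
N > O: this pair runs against the simple trend — see the exception note.
F > N: both are in period 2; the period trend gives F the larger value.
Note the exception: N has a higher first ionization energy than O, contrary to the simple trend — pairing an electron in O's 2p⁴ costs repulsion energy, so O ionizes more easily than half-filled N (2p³).
Approximate values (kJ/mol): N 1402, O 1314, F 1681, As 947, Bi 703.
So from lowest to highest: Bi < As < O < N < F.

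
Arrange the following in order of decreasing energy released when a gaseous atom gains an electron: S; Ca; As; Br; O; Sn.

Br > S > O > Sn > As > Ca

O is in period 2, group 16; S is in period 3, group 16; Ca is in period 4, group 2; As is in period 4, group 15; Br is in period 4, group 17; Sn is in period 5, group 14.
Electron affinity generally becomes more exothermic across a period toward the halogens and less exothermic down a group.
Neither a single period nor a single group — weigh both effects.
As > Ca: both are in period 4; the period trend gives As the larger value.
Sn > As: this pair runs against the simple trend — see the exception note.
O > Sn: relative to Sn, both the across-period and down-group shifts push O's electron affinity up.
S > O: this pair runs against the simple trend — see the exception note.
Br > S: period and group pull opposite ways; the across-period shift dominates (325 vs 200 kJ/mol).
Note the exception: Sn has a higher electron affinity than As, contrary to the simple trend — adding an electron to As's half-filled np³ subshell costs electron-pairing energy.
Note the exception: S has a higher electron affinity than O, contrary to the simple trend — the compact 2p subshell of O repels the added electron more than S's larger 3p does.
For reference (kJ/mol): O 141, S 200, Ca 2, As 78, Br 325, Sn 107.
So from highest to lowest: Br > S > O > Sn > As > Ca.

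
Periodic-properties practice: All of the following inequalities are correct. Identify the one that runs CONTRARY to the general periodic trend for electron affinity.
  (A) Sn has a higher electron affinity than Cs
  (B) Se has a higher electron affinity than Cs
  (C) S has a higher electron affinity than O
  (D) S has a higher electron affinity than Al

(C)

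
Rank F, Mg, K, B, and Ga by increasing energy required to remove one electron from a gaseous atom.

IE₁ increases left→right with effective nuclear charge and decreases top→bottom as the valence shell moves farther out.
Neither a single period nor a single group — weigh both effects.
Ga > K: both are in period 4; the period trend gives Ga the larger value.
Mg > Ga: the two effects oppose for this pair; the down-group effect wins (738 vs 579 kJ/mol).
B > Mg: relative to Mg, both the across-period and down-group shifts push B's first ionization energy up.
F > B: F lies to the right of B in period 2, so the across-period effect alone puts F higher.
For reference (kJ/mol): B 801, F 1681, Mg 738, K 419, Ga 579.
So from lowest to highest: K < Ga < Mg < B < F.

K < Ga < Mg < B < F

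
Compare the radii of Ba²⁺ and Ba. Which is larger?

Ba

Forming Ba²⁺ removes 2 electrons from Ba. Fewer electrons for the same nuclear charge means less shielding and a higher Z_eff on the remaining electrons, and for main-group metals the entire outer shell is lost.
A cation is smaller than its parent atom: Ba²⁺ < Ba.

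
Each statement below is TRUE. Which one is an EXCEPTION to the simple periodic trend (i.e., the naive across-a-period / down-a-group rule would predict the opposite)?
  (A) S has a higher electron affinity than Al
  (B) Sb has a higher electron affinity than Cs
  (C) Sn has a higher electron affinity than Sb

(C)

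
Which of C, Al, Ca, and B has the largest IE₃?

The third ionization energy removes an electron from the +2 ion. For each element: C²⁺ still has 2 valence electrons; Al²⁺ still has 1 valence electron; Ca²⁺ is the bare [Ar] core; B²⁺ still has 1 valence electron.
Breaking into a closed-shell core is much more expensive than removing a leftover valence electron — Ca has the largest IE_3 here.
Valence configurations: C²⁺ [He]2s², Al²⁺ [Ne]3s¹, B²⁺ [He]2s¹.
Approximate IE_3 values (kJ/mol): C 4620, Al 2745, Ca 4912, B 3660.
Putting it together, IE_3: Al < B < C < Ca.

Ca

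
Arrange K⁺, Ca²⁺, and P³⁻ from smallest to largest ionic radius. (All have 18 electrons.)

Ca²⁺ < K⁺ < P³⁻

All of these have 18 electrons, so size is governed by nuclear charge alone: the more protons, the stronger the pull on the same electron cloud, and the smaller the ion.
Nuclear charges: Ca²⁺ (Z=20), K⁺ (Z=19), P³⁻ (Z=15).
Smallest to largest: Ca²⁺ < K⁺ < P³⁻.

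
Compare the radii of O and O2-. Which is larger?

Forming O2- adds 2 electrons to O. More electron–electron repulsion in the same shell, with unchanged nuclear charge, lets the cloud expand.
An anion is larger than its parent atom: O2- > O.

O2-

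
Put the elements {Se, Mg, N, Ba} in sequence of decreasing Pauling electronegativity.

N > Se > Mg > Ba

Atoms toward the upper right of the periodic table pull bonding electrons most strongly.
Here both period and group differ, so the two effects have to be weighed against each other.
Mg > Ba: Mg sits above Ba in group 2, so the down-group effect alone puts Mg higher.
Se > Mg: the two effects oppose for this pair; the across-period effect wins (2.55 vs 1.31).
N > Se: period and group pull opposite ways; the down-group shift dominates (3.04 vs 2.55).
Tabulated electronegativity (Pauling): N 3.04, Mg 1.31, Se 2.55, Ba 0.89.
So from highest to lowest: N > Se > Mg > Ba.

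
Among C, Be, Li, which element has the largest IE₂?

Li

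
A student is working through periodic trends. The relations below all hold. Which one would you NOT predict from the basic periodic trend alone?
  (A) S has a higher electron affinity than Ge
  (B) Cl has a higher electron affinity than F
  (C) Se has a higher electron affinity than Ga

The general trend: electron affinity increases across a period and decreases down a group.
(A) S (period 3, group 16) vs Ge (period 4, group 14): the stated order agrees with the simple trend.
(B) Cl (period 3, group 17) vs F (period 2, group 17): the stated order contradicts the simple trend.
(C) Se (period 4, group 16) vs Ga (period 4, group 13): the stated order agrees with the simple trend.
The exception is (B): F's small 2p subshell makes the incoming electron feel strong e⁻–e⁻ repulsion, so Cl actually releases more energy on gaining an electron.

(B)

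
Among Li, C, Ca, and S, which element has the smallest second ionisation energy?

IE_2 is the cost of taking one more electron from the +1 cation: Li⁺ is the bare [He] core; C⁺ still has 3 valence electrons; Ca⁺ still has 1 valence electron; S⁺ still has 5 valence electrons.
Core electrons are held far more tightly than valence electrons, so Li tops the IE_2 order.
Valence configurations: C⁺ [He]2s²2p¹, Ca⁺ [Ar]4s¹, S⁺ [Ne]3s²3p³.
Approximate IE_2 values (kJ/mol): Li 7298, C 2353, Ca 1145, S 2252.
Overall IE_2 order: Ca < S < C < Li.

Ca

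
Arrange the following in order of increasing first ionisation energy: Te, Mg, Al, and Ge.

Al < Mg < Ge < Te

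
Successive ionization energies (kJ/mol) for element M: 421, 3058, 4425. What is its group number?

Look for the largest jump between consecutive ionization energies: IE2/IE1 ≈ 7.3, far larger than any earlier ratio.
That jump marks the point where a core electron is being removed. So the atom has 1 valence electron.
A main-group element with 1 valence electron is in group 1.

Group 1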